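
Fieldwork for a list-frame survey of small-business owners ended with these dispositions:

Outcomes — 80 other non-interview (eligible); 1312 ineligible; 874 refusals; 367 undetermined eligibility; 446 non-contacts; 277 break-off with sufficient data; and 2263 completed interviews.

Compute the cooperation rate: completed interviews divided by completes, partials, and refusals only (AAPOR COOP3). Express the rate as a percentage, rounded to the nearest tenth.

Numerator = 2263
Denominator = 2263 + 277 + 874 = 3414
COOP3 = 2263 / 3414 = 0.6629

66.3%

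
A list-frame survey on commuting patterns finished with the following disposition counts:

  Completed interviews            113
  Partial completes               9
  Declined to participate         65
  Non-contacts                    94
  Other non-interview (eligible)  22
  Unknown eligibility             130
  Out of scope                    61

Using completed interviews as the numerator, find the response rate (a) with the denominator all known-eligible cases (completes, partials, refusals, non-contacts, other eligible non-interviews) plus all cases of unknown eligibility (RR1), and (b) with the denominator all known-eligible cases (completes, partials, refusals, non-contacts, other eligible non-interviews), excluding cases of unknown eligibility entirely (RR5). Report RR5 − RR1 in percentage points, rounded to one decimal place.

Top = 113
Denominator = 113 + 9 + 65 + 94 + 22 + 130 = 433
RR1 = 113 / 433 = 0.2610
Denominator = 113 + 9 + 65 + 94 + 22 = 303
RR5 = 113 / 303 = 0.3729
Difference = 37.29 − 26.10 = 11.19 percentage points

11.2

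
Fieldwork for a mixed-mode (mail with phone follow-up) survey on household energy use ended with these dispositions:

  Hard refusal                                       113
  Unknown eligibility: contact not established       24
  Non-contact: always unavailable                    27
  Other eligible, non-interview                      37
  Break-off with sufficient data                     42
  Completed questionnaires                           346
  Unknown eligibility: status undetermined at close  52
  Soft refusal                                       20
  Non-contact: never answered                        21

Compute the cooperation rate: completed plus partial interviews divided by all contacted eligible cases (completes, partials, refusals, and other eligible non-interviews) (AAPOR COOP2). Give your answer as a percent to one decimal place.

Declined to participate = 113 + 20 = 133
No contact after all attempts = 21 + 27 = 48
Unknown if eligible = 24 + 52 = 76
Top = 346 + 42 = 388
Base = 346 + 42 + 133 + 37 = 558
COOP2 = 388 / 558 = 0.6953

69.5%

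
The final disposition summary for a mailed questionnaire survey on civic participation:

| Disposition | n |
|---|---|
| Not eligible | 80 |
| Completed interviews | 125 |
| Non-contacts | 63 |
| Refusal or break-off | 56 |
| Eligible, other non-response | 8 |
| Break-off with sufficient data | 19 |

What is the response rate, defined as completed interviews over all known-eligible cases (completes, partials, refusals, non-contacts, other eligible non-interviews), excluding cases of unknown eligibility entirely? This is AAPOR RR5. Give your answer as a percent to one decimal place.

Top = 125
Denominator = 125 + 19 + 56 + 63 + 8 = 271
RR5 = 125 / 271 = 0.4613

46.1%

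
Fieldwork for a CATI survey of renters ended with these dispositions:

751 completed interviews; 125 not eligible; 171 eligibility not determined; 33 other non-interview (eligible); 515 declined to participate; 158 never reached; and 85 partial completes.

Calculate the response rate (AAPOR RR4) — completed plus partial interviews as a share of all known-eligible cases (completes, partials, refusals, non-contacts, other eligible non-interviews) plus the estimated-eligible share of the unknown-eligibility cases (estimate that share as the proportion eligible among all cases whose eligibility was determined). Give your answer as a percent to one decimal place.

49.2%

Numerator = 751 + 85 = 836
Eligible (known) = 751 + 85 + 515 + 158 + 33 = 1542
e = 1542 / (1542 + 125) = 1542 / 1667 = 0.9250
e × U = 0.9250 × 171 = 158.18
Denominator = 1542 + 158.18 = 1700.18
RR4 = 836 / 1700.18 = 0.4917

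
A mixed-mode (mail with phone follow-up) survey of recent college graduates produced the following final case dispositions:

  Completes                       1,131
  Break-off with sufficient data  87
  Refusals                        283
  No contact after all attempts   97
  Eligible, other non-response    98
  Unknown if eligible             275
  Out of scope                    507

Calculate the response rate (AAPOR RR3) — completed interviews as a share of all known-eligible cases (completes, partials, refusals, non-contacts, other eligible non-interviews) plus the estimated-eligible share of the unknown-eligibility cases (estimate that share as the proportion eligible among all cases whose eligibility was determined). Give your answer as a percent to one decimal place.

Num → 1131
Known eligible → 1131 + 87 + 283 + 97 + 98 = 1696
e = 1696 / (1696 + 507) = 1696 / 2203 = 0.7699
e × U → 0.7699 × 275 = 211.72
Denominator → 1696 + 211.72 = 1907.72
RR3 = 1131 / 1907.72 = 0.5929

59.3%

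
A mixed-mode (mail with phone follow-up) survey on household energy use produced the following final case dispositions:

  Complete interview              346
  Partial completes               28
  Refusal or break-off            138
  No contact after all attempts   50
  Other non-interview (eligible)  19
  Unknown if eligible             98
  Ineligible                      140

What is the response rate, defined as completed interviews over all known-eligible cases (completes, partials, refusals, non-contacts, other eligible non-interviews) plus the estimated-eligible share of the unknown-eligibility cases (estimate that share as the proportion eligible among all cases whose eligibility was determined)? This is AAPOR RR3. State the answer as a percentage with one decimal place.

52.4%

Numerator → 346
Eligible (known) → 346 + 28 + 138 + 50 + 19 = 581
e = 581 / (581 + 140) = 581 / 721 = 0.8058
Eligible share of unknowns → 0.8058 × 98 = 78.97
Denom → 581 + 78.97 = 659.97
RR3 = 346 / 659.97 = 0.5243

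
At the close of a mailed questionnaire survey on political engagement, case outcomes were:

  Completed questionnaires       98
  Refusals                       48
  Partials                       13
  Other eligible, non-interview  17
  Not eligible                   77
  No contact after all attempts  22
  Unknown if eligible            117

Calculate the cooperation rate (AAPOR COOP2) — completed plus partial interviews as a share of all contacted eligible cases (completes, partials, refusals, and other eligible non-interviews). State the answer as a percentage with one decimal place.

63.1%

Num → 98 + 13 = 111
Denom → 98 + 13 + 48 + 17 = 176
COOP2 = 111 / 176 = 0.6307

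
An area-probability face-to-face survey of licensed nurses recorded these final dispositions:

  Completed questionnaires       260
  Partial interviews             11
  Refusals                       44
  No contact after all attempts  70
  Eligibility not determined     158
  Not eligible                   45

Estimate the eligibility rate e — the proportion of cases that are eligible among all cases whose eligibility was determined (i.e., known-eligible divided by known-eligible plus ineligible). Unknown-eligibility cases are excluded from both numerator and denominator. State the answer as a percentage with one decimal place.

89.5%

Known eligible: 260 + 11 + 44 + 70 = 385
e = 385 / (385 + 45) = 385 / 430 = 0.8953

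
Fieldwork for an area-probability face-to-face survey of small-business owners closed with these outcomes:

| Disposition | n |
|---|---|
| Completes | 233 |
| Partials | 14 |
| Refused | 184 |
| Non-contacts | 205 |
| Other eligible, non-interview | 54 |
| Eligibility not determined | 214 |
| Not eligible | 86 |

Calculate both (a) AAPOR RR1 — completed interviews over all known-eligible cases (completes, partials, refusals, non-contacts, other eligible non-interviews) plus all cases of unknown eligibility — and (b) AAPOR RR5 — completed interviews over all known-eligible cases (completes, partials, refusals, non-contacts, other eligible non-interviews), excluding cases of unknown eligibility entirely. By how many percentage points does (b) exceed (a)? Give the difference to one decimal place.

Numerator → 233
Denominator → 233 + 14 + 184 + 205 + 54 + 214 = 904
RR1 = 233 / 904 = 0.2577
Denominator → 233 + 14 + 184 + 205 + 54 = 690
RR5 = 233 / 690 = 0.3377
Difference = 33.77 − 25.77 = 8.00 percentage points

8.0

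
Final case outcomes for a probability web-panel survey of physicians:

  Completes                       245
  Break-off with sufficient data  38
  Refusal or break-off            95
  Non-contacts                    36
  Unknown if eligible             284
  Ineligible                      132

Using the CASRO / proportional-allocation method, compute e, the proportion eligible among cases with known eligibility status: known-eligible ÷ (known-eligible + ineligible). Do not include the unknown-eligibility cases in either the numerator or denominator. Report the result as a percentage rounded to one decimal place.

75.8%

Eligible (known) = 245 + 38 + 95 + 36 = 414
e = 414 / (414 + 132) = 414 / 546 = 0.7582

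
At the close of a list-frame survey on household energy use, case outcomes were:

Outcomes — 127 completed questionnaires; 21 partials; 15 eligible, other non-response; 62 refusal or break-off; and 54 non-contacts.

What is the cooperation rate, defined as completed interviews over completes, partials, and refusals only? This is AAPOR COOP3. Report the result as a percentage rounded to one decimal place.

Numerator: 127
Denominator: 127 + 21 + 62 = 210
COOP3 = 127 / 210 = 0.6048

60.5%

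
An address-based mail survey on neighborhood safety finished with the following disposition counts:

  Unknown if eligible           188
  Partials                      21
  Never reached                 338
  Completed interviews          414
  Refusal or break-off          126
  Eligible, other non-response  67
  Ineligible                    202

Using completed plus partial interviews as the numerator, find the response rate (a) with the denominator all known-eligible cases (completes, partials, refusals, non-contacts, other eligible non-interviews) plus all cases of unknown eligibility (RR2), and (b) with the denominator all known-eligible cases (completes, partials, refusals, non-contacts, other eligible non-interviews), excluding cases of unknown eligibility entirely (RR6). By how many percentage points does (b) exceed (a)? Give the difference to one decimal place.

Top → 414 + 21 = 435
Denom → 414 + 21 + 126 + 338 + 67 + 188 = 1154
RR2 = 435 / 1154 = 0.3769
Denom → 414 + 21 + 126 + 338 + 67 = 966
RR6 = 435 / 966 = 0.4503
Difference = 45.03 − 37.69 = 7.34 percentage points

7.3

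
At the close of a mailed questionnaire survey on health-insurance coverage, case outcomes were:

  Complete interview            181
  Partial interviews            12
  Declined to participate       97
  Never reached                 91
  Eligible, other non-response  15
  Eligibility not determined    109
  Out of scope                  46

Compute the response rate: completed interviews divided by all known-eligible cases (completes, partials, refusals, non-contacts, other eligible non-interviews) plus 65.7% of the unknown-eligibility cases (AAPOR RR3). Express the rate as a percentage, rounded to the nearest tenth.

Top → 181
Known eligible → 181 + 12 + 97 + 91 + 15 = 396
Eligible share of unknowns → 0.6570 × 109 = 71.61
Denom → 396 + 71.61 = 467.61
RR3 = 181 / 467.61 = 0.3871

38.7%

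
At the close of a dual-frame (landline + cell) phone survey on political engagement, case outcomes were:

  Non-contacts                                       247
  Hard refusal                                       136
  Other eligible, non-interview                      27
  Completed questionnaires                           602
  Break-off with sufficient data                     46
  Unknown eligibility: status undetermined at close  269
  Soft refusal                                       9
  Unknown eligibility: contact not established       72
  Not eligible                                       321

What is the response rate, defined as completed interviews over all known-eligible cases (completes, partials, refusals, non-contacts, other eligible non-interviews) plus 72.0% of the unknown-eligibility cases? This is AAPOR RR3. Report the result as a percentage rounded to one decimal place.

Refusal or break-off = 136 + 9 = 145
Unknown eligibility = 72 + 269 = 341
Numerator = 602
Eligible (known) = 602 + 46 + 145 + 247 + 27 = 1067
e × U = 0.7200 × 341 = 245.52
Base = 1067 + 245.52 = 1312.52
RR3 = 602 / 1312.52 = 0.4587

45.9%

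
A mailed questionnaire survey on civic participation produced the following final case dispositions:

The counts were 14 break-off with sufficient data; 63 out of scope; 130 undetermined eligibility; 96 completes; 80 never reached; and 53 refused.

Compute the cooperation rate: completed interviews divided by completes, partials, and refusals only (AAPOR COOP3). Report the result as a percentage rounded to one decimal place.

58.9%

Numerator: 96
Denom: 96 + 14 + 53 = 163
COOP3 = 96 / 163 = 0.5890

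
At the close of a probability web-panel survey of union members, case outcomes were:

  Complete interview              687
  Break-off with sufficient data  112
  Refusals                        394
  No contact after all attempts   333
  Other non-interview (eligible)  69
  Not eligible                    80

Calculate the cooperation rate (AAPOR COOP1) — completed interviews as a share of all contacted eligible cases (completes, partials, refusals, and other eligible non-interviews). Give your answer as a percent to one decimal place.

54.4%

Numerator → 687
Denom → 687 + 112 + 394 + 69 = 1262
COOP1 = 687 / 1262 = 0.5444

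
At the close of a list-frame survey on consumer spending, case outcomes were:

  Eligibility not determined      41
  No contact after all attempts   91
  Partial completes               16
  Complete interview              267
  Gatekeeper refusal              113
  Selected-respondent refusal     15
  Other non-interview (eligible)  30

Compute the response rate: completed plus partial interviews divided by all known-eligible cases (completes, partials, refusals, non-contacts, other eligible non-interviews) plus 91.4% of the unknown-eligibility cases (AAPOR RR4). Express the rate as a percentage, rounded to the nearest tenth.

Refused = 113 + 15 = 128
Top: 267 + 16 = 283
Eligible (known): 267 + 16 + 128 + 91 + 30 = 532
Estimated eligible among unknowns: 0.9140 × 41 = 37.47
Base: 532 + 37.47 = 569.47
RR4 = 283 / 569.47 = 0.4970

49.7%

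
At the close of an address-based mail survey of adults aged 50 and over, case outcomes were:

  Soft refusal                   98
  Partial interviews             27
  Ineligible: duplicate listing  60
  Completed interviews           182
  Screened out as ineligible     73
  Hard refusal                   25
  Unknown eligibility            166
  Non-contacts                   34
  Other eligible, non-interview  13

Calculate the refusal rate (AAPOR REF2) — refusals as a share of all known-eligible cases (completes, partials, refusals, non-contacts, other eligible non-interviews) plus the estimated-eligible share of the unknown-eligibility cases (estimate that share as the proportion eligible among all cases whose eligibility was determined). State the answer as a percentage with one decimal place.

24.5%

Refusal or break-off = 25 + 98 = 123
Ineligible = 73 + 60 = 133
Top → 123
Eligible (known) → 182 + 27 + 123 + 34 + 13 = 379
e = 379 / (379 + 133) = 379 / 512 = 0.7402
Estimated eligible among unknowns → 0.7402 × 166 = 122.87
Denom → 379 + 122.87 = 501.87
REF2 = 123 / 501.87 = 0.2451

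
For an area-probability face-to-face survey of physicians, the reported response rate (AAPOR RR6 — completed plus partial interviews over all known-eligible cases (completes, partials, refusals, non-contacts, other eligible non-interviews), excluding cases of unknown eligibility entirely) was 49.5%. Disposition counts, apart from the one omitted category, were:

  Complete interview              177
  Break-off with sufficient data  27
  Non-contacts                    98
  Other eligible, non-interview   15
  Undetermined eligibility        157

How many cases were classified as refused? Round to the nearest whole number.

95

Num = 177 + 27 = 204
RR6 = 204 / D = 0.495
D = 204 / 0.495 = 412.1
Remaining denominator categories sum to 317
refused = 412.1 − 317 ≈ 95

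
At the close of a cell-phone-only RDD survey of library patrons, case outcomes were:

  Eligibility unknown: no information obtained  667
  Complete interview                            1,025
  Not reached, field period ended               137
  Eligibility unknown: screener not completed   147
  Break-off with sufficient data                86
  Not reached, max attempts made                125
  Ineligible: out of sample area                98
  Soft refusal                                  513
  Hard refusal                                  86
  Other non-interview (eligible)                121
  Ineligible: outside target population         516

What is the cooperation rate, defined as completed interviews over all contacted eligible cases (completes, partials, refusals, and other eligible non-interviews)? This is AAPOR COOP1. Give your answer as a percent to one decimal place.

Refusals = 86 + 513 = 599
Non-contacts = 137 + 125 = 262
Eligibility not determined = 147 + 667 = 814
Screened out, ineligible = 516 + 98 = 614
Top → 1025
Denominator → 1025 + 86 + 599 + 121 = 1831
COOP1 = 1025 / 1831 = 0.5598

56.0%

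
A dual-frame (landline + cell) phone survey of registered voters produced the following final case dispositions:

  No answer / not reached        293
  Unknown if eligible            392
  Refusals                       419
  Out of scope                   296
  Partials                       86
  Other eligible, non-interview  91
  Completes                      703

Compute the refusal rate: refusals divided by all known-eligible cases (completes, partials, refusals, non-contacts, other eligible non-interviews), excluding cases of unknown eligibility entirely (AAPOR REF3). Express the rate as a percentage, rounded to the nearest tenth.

Num: 419
Denom: 703 + 86 + 419 + 293 + 91 = 1592
REF3 = 419 / 1592 = 0.2632

26.3%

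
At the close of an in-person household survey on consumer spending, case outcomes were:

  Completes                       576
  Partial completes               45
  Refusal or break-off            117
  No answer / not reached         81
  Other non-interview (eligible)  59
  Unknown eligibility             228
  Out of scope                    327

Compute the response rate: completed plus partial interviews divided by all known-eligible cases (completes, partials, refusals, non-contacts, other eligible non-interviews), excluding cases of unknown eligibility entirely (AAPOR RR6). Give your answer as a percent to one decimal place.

70.7%

Num: 576 + 45 = 621
Denom: 576 + 45 + 117 + 81 + 59 = 878
RR6 = 621 / 878 = 0.7073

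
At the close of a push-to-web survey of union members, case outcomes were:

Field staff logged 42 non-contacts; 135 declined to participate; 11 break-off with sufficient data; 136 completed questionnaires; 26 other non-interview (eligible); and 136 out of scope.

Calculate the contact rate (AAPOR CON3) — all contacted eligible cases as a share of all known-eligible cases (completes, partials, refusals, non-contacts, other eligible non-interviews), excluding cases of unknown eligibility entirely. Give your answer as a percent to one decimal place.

88.0%

Numerator: 136 + 11 + 135 + 26 = 308
Base: 136 + 11 + 135 + 42 + 26 = 350
CON3 = 308 / 350 = 0.8800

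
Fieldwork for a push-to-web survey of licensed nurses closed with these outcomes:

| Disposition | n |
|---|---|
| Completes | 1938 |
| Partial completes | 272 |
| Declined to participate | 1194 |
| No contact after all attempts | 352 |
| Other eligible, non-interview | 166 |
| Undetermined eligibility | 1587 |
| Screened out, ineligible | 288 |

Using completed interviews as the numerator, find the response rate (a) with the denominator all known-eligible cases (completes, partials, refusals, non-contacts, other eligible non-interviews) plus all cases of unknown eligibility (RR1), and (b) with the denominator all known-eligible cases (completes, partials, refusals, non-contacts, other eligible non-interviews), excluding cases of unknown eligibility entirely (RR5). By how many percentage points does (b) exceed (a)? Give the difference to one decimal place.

Num: 1938
Denominator: 1938 + 272 + 1194 + 352 + 166 + 1587 = 5509
RR1 = 1938 / 5509 = 0.3518
Denominator: 1938 + 272 + 1194 + 352 + 166 = 3922
RR5 = 1938 / 3922 = 0.4941
Difference = 49.41 − 35.18 = 14.23 percentage points

14.2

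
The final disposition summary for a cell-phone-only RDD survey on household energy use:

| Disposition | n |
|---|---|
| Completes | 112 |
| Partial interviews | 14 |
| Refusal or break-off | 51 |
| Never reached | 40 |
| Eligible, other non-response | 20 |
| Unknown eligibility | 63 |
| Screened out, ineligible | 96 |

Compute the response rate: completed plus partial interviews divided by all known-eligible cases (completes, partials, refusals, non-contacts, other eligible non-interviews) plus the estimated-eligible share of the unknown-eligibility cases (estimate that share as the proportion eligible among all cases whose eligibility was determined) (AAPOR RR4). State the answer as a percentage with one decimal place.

44.7%

Numerator → 112 + 14 = 126
Eligible (known) → 112 + 14 + 51 + 40 + 20 = 237
e = 237 / (237 + 96) = 237 / 333 = 0.7117
Estimated eligible among unknowns → 0.7117 × 63 = 44.84
Denom → 237 + 44.84 = 281.84
RR4 = 126 / 281.84 = 0.4471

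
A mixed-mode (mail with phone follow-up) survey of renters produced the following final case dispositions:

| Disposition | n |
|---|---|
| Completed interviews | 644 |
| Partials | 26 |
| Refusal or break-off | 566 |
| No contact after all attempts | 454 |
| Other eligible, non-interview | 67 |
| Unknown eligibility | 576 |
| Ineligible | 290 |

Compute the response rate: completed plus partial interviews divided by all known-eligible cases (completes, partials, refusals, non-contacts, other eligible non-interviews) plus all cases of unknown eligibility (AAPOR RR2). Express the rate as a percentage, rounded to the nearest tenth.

Numerator: 644 + 26 = 670
Denom: 644 + 26 + 566 + 454 + 67 + 576 = 2333
RR2 = 670 / 2333 = 0.2872

28.7%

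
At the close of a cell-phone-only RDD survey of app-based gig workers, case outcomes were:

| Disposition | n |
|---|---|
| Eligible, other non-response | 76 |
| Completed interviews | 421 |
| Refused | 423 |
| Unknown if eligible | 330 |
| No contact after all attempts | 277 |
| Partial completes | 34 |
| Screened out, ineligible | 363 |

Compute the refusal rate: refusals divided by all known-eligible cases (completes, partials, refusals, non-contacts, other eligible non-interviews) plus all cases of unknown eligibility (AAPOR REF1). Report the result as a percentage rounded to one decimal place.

27.1%

Numerator = 423
Base = 421 + 34 + 423 + 277 + 76 + 330 = 1561
REF1 = 423 / 1561 = 0.2710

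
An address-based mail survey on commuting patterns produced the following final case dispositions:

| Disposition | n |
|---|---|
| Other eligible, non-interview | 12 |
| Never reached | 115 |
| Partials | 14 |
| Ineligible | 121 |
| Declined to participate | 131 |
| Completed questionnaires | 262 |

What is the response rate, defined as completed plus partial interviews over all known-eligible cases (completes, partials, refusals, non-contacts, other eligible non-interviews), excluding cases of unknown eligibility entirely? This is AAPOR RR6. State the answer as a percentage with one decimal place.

Top: 262 + 14 = 276
Denominator: 262 + 14 + 131 + 115 + 12 = 534
RR6 = 276 / 534 = 0.5169

51.7%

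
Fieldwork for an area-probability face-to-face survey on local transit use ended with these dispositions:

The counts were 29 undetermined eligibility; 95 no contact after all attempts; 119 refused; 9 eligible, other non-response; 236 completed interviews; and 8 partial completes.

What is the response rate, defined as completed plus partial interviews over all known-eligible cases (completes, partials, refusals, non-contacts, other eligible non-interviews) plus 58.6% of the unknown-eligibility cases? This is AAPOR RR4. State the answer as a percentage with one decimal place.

50.4%

Numerator = 236 + 8 = 244
Known eligible = 236 + 8 + 119 + 95 + 9 = 467
Estimated eligible among unknowns = 0.5860 × 29 = 16.99
Denom = 467 + 16.99 = 483.99
RR4 = 244 / 483.99 = 0.5041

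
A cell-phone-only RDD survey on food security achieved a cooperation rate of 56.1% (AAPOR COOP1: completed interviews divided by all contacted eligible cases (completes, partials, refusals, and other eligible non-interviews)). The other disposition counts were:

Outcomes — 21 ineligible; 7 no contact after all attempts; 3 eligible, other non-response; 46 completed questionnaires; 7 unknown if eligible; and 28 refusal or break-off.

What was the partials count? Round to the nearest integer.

COOP1 = 46 / D = 0.561
D = 46 / 0.561 = 82.0
Other denominator terms total 77
partials = 82.0 − 77 ≈ 5

5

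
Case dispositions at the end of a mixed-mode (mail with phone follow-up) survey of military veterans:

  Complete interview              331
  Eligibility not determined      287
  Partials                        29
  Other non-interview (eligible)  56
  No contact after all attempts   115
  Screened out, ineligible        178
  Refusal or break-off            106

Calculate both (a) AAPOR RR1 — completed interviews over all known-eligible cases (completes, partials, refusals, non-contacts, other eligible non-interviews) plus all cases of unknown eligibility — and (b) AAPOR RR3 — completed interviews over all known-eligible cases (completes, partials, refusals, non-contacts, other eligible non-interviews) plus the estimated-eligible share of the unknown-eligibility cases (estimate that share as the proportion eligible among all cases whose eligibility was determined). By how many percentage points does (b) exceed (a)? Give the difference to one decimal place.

Num → 331
Denom → 331 + 29 + 106 + 115 + 56 + 287 = 924
RR1 = 331 / 924 = 0.3582
Known eligible → 331 + 29 + 106 + 115 + 56 = 637
e = 637 / (637 + 178) = 637 / 815 = 0.7816
Estimated eligible among unknowns → 0.7816 × 287 = 224.32
Denom → 637 + 224.32 = 861.32
RR3 = 331 / 861.32 = 0.3843
Difference = 38.43 − 35.82 = 2.61 percentage points

2.6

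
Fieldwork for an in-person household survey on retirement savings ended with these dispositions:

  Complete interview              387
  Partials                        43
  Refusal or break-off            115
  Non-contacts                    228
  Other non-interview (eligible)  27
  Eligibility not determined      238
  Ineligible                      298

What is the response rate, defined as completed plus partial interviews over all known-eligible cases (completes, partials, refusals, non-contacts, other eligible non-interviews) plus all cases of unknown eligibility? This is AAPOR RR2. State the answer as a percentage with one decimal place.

Numerator → 387 + 43 = 430
Base → 387 + 43 + 115 + 228 + 27 + 238 = 1038
RR2 = 430 / 1038 = 0.4143

41.4%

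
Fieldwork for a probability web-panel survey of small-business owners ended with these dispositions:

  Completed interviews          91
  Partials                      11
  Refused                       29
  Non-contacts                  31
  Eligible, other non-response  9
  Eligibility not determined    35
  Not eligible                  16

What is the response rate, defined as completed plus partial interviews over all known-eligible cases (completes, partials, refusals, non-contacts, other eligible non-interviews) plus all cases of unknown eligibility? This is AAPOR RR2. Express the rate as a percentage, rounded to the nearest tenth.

Numerator → 91 + 11 = 102
Denominator → 91 + 11 + 29 + 31 + 9 + 35 = 206
RR2 = 102 / 206 = 0.4951

49.5%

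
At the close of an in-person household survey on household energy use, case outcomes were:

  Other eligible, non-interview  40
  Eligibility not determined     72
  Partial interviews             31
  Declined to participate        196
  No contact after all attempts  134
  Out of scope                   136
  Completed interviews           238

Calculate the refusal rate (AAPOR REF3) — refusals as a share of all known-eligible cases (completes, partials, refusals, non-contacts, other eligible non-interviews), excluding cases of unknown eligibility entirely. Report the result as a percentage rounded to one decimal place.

30.7%

Numerator = 196
Denominator = 238 + 31 + 196 + 134 + 40 = 639
REF3 = 196 / 639 = 0.3067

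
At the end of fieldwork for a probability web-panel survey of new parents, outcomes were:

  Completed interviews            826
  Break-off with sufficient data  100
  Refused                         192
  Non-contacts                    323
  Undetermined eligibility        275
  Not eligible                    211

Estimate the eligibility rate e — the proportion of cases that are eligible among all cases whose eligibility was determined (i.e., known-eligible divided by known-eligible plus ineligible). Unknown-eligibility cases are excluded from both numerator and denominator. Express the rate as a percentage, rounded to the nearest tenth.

Eligible (known) = 826 + 100 + 192 + 323 = 1441
e = 1441 / (1441 + 211) = 1441 / 1652 = 0.8723

87.2%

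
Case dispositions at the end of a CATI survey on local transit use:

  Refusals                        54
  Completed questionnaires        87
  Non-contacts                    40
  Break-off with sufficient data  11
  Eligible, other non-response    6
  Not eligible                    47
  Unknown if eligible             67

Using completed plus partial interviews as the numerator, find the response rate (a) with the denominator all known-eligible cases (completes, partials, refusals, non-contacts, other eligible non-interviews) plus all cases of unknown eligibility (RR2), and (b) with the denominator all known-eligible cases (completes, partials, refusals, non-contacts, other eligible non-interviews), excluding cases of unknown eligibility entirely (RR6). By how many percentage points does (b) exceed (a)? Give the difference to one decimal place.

Top → 87 + 11 = 98
Denom → 87 + 11 + 54 + 40 + 6 + 67 = 265
RR2 = 98 / 265 = 0.3698
Denom → 87 + 11 + 54 + 40 + 6 = 198
RR6 = 98 / 198 = 0.4949
Difference = 49.49 − 36.98 = 12.51 percentage points

12.5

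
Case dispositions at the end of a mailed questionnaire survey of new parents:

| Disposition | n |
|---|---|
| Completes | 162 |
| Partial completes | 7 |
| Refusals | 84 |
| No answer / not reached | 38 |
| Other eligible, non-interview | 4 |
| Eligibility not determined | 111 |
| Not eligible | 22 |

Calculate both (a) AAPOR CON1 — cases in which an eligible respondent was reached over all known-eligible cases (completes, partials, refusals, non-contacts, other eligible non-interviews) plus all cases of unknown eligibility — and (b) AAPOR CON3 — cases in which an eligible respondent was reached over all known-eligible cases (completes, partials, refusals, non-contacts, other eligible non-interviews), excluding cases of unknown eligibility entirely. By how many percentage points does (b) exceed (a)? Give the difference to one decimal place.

Numerator = 162 + 7 + 84 + 4 = 257
Denominator = 162 + 7 + 84 + 38 + 4 + 111 = 406
CON1 = 257 / 406 = 0.6330
Denominator = 162 + 7 + 84 + 38 + 4 = 295
CON3 = 257 / 295 = 0.8712
Difference = 87.12 − 63.30 = 23.82 percentage points

23.8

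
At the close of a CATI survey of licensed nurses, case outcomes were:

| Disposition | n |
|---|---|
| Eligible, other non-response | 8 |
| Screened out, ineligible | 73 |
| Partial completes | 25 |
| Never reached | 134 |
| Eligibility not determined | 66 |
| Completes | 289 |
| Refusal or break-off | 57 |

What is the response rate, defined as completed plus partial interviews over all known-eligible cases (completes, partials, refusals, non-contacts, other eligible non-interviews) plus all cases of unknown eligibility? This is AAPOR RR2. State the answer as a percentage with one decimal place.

54.2%

Num → 289 + 25 = 314
Denom → 289 + 25 + 57 + 134 + 8 + 66 = 579
RR2 = 314 / 579 = 0.5423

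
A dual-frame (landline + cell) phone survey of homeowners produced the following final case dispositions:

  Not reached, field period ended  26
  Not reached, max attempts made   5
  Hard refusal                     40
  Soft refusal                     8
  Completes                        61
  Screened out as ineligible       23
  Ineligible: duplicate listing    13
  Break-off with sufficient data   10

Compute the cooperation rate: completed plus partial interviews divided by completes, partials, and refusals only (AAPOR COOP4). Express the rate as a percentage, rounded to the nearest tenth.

Refused = 40 + 8 = 48
No contact after all attempts = 26 + 5 = 31
Ineligible = 23 + 13 = 36
Top → 61 + 10 = 71
Denom → 61 + 10 + 48 = 119
COOP4 = 71 / 119 = 0.5966

59.7%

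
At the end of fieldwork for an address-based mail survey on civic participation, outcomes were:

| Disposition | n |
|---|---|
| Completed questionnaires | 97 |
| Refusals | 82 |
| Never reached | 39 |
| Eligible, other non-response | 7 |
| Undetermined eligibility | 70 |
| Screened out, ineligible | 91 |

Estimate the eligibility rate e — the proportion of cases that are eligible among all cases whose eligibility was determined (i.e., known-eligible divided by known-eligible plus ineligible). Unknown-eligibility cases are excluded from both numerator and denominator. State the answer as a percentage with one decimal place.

71.2%

Known eligible = 97 + 82 + 39 + 7 = 225
e = 225 / (225 + 91) = 225 / 316 = 0.7120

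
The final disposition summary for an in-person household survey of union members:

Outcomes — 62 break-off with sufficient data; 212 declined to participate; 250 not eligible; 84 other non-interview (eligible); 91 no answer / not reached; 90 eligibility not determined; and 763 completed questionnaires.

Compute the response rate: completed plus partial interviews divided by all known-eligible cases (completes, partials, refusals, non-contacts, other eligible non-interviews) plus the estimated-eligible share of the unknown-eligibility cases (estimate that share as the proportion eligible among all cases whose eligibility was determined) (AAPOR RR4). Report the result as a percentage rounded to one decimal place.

Num → 763 + 62 = 825
Determined eligible → 763 + 62 + 212 + 91 + 84 = 1212
e = 1212 / (1212 + 250) = 1212 / 1462 = 0.8290
Estimated eligible among unknowns → 0.8290 × 90 = 74.61
Denom → 1212 + 74.61 = 1286.61
RR4 = 825 / 1286.61 = 0.6412

64.1%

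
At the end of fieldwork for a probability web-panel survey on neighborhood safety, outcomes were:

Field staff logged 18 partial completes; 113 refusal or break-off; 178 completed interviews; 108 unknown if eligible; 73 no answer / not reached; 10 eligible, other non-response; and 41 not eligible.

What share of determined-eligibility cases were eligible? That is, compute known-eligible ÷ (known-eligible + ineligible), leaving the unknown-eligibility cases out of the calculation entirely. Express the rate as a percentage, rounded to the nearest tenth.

Eligible (known) = 178 + 18 + 113 + 73 + 10 = 392
e = 392 / (392 + 41) = 392 / 433 = 0.9053

90.5%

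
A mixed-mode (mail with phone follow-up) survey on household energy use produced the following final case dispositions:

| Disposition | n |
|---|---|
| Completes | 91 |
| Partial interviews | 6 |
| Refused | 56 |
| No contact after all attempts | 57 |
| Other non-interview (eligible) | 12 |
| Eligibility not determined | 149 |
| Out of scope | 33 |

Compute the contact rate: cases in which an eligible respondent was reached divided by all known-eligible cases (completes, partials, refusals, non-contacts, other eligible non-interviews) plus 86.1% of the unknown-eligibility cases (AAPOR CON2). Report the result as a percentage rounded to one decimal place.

47.1%

Num → 91 + 6 + 56 + 12 = 165
Determined eligible → 91 + 6 + 56 + 57 + 12 = 222
Estimated eligible among unknowns → 0.8610 × 149 = 128.29
Base → 222 + 128.29 = 350.29
CON2 = 165 / 350.29 = 0.4710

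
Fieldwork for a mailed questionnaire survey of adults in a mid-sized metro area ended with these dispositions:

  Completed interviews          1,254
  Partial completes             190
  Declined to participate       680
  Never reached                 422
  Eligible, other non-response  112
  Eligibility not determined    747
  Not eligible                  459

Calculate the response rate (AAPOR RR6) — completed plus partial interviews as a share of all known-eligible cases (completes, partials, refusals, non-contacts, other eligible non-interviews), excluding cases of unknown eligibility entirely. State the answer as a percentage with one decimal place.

Numerator = 1254 + 190 = 1444
Denom = 1254 + 190 + 680 + 422 + 112 = 2658
RR6 = 1444 / 2658 = 0.5433

54.3%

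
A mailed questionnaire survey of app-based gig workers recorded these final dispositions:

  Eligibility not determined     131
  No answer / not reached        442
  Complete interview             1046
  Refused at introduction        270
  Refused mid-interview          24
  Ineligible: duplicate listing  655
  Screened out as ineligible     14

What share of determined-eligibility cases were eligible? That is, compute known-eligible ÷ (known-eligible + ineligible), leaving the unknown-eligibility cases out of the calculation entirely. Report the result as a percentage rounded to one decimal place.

72.7%

Refusals = 270 + 24 = 294
Ineligible = 14 + 655 = 669
Eligible (known) = 1046 + 294 + 442 = 1782
e = 1782 / (1782 + 669) = 1782 / 2451 = 0.7271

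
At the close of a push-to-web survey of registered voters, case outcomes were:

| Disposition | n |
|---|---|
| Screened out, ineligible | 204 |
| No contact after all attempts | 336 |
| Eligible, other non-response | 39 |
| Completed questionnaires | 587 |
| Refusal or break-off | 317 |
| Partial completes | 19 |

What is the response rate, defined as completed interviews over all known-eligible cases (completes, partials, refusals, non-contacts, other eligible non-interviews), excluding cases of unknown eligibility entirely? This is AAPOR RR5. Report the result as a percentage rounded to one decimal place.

Numerator: 587
Denominator: 587 + 19 + 317 + 336 + 39 = 1298
RR5 = 587 / 1298 = 0.4522

45.2%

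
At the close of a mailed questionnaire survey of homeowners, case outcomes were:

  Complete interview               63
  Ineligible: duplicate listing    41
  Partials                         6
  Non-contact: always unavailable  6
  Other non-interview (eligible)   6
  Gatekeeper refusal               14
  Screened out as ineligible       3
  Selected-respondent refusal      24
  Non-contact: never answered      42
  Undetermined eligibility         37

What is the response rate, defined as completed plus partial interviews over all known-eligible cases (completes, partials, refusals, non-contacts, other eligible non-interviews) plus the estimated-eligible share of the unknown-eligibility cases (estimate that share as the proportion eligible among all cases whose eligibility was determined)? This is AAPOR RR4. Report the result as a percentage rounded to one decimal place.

Refusals = 14 + 24 = 38
Non-contacts = 42 + 6 = 48
Screened out, ineligible = 3 + 41 = 44
Num = 63 + 6 = 69
Eligible (known) = 63 + 6 + 38 + 48 + 6 = 161
e = 161 / (161 + 44) = 161 / 205 = 0.7854
Estimated eligible among unknowns = 0.7854 × 37 = 29.06
Base = 161 + 29.06 = 190.06
RR4 = 69 / 190.06 = 0.3630

36.3%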